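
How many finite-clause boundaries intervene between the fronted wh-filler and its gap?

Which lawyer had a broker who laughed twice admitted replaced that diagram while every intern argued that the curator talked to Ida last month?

1

"which lawyer" is extracted from the subject of "replaced".
Boundaries crossed, outermost first: [Ø] — 1 in total.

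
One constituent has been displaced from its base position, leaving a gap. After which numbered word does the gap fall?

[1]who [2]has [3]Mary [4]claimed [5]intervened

The displaced element is "who" (word 1).
It is linked across 1 clause boundary (Ø).
It functions as the subject of "intervened", so the gap sits immediately after word 4 ("claimed").
Base order: Mary has claimed that who intervened.

4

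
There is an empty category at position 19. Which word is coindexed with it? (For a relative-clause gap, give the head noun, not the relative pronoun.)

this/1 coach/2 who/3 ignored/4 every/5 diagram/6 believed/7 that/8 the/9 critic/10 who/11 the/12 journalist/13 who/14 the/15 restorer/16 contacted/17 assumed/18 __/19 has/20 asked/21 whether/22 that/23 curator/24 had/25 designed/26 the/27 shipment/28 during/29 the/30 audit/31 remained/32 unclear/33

10

The gap at 19 is the subject of "asked", inside a relative clause.
The relative pronoun is "who" (word 11); it is bound by the head noun immediately before it.
Its filler is the head noun "critic", at word 10.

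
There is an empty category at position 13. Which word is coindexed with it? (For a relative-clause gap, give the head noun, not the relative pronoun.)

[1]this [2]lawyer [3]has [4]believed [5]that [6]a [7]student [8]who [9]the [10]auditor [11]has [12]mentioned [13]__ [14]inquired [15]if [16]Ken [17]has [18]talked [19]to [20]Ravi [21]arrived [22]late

7

The gap at 13 is the subject of "inquired", inside a relative clause.
The relative pronoun is "who" (word 8); it is bound by the head noun immediately before it.
Its filler is the head noun "student", at word 7.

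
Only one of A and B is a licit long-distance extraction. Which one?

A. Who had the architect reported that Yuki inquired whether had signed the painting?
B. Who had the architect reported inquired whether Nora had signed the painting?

In A, the wh-phrase is extracted from inside a wh-island (introduced by "whether"), which blocks movement.
In B, the extraction path crosses only that-complement boundaries, which are transparent.
So B is grammatical.

B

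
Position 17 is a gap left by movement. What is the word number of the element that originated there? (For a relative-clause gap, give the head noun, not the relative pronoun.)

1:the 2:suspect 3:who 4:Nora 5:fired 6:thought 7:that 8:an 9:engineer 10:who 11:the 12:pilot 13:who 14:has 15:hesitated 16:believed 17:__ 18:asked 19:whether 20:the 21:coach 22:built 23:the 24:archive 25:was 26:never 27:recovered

The gap at 17 is the subject of "asked", inside a relative clause.
The relative pronoun is "who" (word 10); it is bound by the head noun immediately before it.
Its filler is the head noun "engineer", at word 9.

9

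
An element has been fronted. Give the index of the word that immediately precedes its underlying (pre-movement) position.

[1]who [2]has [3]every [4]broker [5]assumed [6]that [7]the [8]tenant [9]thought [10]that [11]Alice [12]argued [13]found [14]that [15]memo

12

The displaced element is "who" (word 1).
It is linked across 3 clause boundaries (that → that → Ø).
It functions as the subject of "found", so the gap sits immediately after word 12 ("argued").
Base order: Every broker has assumed that the tenant thought that Alice argued that who found that memo.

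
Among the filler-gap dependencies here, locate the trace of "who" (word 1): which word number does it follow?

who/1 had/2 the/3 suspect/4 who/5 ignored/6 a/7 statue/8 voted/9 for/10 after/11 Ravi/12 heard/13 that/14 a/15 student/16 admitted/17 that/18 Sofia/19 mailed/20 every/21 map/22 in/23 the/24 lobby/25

10

The displaced element is "who" (word 1).
It functions as the object of the preposition "for" of "voted", so the gap sits immediately after word 10 ("for").
Base order: The suspect who ignored a statue had voted for who after Ravi heard that a student admitted that Sofia mailed every map in the lobby.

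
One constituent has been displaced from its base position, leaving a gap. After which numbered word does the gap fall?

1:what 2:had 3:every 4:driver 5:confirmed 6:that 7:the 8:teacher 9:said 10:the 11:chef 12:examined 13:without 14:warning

12

The displaced element is "what" (word 1).
It is linked across 2 clause boundaries (that → Ø).
It functions as the direct object of "examined", so the gap sits immediately after word 12 ("examined").
Base order: Every driver had confirmed that the teacher said the chef examined what without warning.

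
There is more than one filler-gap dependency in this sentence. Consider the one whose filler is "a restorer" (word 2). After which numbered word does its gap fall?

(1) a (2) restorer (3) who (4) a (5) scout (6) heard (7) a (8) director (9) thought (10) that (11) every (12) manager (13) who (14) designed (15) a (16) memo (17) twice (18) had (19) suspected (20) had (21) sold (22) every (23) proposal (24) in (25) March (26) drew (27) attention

The displaced element is "a restorer" (word 2).
It is linked across 3 clause boundaries (Ø → that → Ø).
It functions as the subject of "sold", so the gap sits immediately after word 19 ("suspected").
Base order: A scout heard a director thought that every manager who designed a memo twice had suspected a restorer had sold every proposal in March.

19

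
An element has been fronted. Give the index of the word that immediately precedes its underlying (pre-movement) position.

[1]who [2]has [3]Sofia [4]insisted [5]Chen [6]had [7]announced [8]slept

7

The displaced element is "who" (word 1).
It is linked across 2 clause boundaries (Ø → Ø).
It functions as the subject of "slept", so the gap sits immediately after word 7 ("announced").
Base order: Sofia has insisted Chen had announced that who slept.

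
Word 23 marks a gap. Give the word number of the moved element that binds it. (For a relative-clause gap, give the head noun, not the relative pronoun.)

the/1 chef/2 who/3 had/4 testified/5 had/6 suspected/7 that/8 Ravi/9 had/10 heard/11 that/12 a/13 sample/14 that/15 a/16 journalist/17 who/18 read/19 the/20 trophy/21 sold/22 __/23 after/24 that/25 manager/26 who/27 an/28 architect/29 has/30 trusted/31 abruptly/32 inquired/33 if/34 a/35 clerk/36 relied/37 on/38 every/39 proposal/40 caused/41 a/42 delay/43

14

The gap at 23 is the object of "sold", inside a relative clause.
The relative pronoun is "that" (word 15); it is bound by the head noun immediately before it.
Its filler is the head noun "sample", at word 14.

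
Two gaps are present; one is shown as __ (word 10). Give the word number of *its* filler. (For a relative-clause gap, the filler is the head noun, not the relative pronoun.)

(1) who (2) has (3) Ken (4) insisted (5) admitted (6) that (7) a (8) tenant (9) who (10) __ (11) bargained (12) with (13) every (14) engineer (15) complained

The marked gap is inside the relative clause, the subject of "bargained".
Its filler is the head noun "tenant" (via "who"), at word 8.
(The other dependency links word 1 to a gap after word 4.)

8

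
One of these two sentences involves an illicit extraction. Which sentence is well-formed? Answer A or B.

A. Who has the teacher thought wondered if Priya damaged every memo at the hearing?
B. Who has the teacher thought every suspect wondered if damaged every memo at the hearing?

A

In B, the wh-phrase is extracted from inside a wh-island (introduced by "if"), which blocks movement.
In A, the extraction path crosses only that-complement boundaries, which are transparent.
So A is grammatical.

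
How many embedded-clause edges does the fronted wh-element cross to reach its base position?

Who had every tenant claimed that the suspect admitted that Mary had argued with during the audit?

"who" is extracted from the PP object of "argued".
Boundaries crossed, outermost first: [that], [that] — 2 in total.

2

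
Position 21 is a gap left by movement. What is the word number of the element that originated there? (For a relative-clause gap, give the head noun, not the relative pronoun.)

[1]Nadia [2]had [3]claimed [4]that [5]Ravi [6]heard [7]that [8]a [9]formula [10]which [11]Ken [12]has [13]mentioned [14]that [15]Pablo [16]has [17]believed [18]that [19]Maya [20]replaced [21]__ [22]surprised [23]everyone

9

The gap at 21 is the object of "replaced", inside a relative clause.
The relative pronoun is "which" (word 10); it is bound by the head noun immediately before it.
Its filler is the head noun "formula", at word 9.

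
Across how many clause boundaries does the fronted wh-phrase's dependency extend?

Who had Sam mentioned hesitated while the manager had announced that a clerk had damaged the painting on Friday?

1

"who" is extracted from the subject of "hesitated".
Boundaries crossed, outermost first: [Ø] — 1 in total.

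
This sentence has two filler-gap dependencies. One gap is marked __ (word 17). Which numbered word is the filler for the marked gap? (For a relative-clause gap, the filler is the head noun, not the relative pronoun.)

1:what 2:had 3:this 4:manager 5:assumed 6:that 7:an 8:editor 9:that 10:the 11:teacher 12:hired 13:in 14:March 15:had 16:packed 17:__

1

The marked gap is the direct object of "packed".
Its filler is the fronted wh-phrase "what", at word 1.
(The other dependency links word 8 to a gap after word 12.)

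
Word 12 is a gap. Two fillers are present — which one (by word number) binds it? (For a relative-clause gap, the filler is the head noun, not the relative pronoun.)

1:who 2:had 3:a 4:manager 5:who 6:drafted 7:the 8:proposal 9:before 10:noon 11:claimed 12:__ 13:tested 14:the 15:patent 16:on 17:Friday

1

The marked gap is the subject of "tested".
Its filler is the fronted wh-phrase "who", at word 1.
(The other dependency links word 4 to a gap after word 5.)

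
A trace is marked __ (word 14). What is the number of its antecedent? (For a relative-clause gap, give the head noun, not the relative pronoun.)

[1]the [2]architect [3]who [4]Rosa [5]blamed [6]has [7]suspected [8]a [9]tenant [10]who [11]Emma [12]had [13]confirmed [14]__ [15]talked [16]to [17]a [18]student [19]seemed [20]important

The gap at 14 is the subject of "talked", inside a relative clause.
The relative pronoun is "who" (word 10); it is bound by the head noun immediately before it.
Its filler is the head noun "tenant", at word 9.

9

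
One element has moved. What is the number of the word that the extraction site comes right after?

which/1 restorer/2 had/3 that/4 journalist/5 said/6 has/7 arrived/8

The displaced element is "which restorer" (word 2).
It is linked across 1 clause boundary (Ø).
It functions as the subject of "arrived", so the gap sits immediately after word 6 ("said").
Base order: That journalist had said which restorer has arrived.

6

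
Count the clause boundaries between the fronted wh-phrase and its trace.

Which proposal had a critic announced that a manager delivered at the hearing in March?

1

"which proposal" is extracted from the object of "delivered".
Boundaries crossed, outermost first: [that] — 1 in total.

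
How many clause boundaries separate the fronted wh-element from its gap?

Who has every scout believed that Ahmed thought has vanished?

2

"who" is extracted from the subject of "vanished".
Boundaries crossed, outermost first: [that], [Ø] — 2 in total.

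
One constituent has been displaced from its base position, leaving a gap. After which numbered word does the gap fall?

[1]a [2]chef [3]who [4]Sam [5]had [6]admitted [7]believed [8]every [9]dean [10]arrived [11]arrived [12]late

The displaced element is "a chef" (word 2).
It is linked across 1 clause boundary (Ø).
It functions as the subject of "believed", so the gap sits immediately after word 6 ("admitted").
Base order: Sam had admitted that a chef believed every dean arrived.

6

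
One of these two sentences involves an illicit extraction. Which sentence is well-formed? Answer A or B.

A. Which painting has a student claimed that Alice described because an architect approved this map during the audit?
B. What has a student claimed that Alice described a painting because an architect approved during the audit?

In B, the wh-phrase is extracted from inside an adjunct island (introduced by "because"), which blocks movement.
In A, the extraction path crosses only that-complement boundaries, which are transparent.
So A is grammatical.

A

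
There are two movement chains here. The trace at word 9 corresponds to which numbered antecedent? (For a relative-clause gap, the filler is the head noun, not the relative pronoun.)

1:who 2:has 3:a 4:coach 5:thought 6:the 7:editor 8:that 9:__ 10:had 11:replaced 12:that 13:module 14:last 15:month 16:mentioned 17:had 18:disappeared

7

The marked gap is inside the relative clause, the subject of "replaced".
Its filler is the head noun "editor" (via "that"), at word 7.
(The other dependency links word 1 to a gap after word 16.)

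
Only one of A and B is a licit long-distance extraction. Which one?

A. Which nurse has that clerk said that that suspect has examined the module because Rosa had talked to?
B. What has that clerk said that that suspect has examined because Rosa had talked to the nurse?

B

In A, the wh-phrase is extracted from inside an adjunct island (introduced by "because"), which blocks movement.
In B, the extraction path crosses only that-complement boundaries, which are transparent.
So B is grammatical.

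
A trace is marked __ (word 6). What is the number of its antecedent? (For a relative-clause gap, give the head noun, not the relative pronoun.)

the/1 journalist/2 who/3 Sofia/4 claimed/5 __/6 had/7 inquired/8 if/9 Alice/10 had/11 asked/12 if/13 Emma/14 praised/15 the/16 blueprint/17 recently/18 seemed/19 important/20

The gap at 6 is the subject of "inquired", inside a relative clause.
The relative pronoun is "who" (word 3); it is bound by the head noun immediately before it.
Its filler is the head noun "journalist", at word 2.

2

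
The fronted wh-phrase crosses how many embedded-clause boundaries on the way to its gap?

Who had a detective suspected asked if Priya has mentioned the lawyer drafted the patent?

1

"who" is extracted from the subject of "asked".
Boundaries crossed, outermost first: [Ø] — 1 in total.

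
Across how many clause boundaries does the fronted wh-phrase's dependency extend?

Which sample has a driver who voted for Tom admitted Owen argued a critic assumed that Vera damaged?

3

"which sample" is extracted from the object of "damaged".
Boundaries crossed, outermost first: [Ø], [Ø], [that] — 3 in total.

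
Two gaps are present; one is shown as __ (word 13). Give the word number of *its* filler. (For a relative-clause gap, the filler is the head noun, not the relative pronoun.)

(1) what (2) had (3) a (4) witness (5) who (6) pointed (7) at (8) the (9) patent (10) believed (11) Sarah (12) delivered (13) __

1

The marked gap is the direct object of "delivered".
Its filler is the fronted wh-phrase "what", at word 1.
(The other dependency links word 4 to a gap after word 5.)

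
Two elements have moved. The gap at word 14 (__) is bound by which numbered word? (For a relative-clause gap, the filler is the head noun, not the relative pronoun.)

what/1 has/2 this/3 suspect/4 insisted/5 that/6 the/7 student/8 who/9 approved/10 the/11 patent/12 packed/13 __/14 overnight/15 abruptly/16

1

The marked gap is the direct object of "packed".
Its filler is the fronted wh-phrase "what", at word 1.
(The other dependency links word 8 to a gap after word 9.)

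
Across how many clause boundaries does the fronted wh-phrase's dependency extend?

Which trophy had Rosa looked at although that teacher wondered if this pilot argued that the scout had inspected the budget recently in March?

0

"which trophy" originates inside the matrix clause — no clause boundary is crossed.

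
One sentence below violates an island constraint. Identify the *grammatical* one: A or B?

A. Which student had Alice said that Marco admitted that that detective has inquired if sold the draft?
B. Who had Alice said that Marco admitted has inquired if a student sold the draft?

B

In A, the wh-phrase is extracted from inside a wh-island (introduced by "if"), which blocks movement.
In B, the extraction path crosses only that-complement boundaries, which are transparent.
So B is grammatical.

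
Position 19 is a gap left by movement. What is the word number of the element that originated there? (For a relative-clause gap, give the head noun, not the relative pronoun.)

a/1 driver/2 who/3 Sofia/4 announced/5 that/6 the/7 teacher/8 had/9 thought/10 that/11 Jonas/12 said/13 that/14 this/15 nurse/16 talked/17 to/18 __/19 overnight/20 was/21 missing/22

The gap at 19 is the prepositional object of "talked", inside a relative clause.
The relative pronoun is "who" (word 3); it is bound by the head noun immediately before it.
Its filler is the head noun "driver", at word 2.

2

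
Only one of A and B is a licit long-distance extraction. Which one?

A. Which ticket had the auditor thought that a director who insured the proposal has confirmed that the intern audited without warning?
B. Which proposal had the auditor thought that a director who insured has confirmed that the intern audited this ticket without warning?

In B, the wh-phrase is extracted from inside a complex-NP island (relative clause) (introduced by "who"), which blocks movement.
In A, the extraction path crosses only that-complement boundaries, which are transparent.
So A is grammatical.

A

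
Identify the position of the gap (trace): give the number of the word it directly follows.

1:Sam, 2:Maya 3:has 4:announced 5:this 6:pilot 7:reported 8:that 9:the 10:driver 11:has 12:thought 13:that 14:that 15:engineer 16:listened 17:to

17

The displaced element is "Sam" (word 1).
It is linked across 3 clause boundaries (Ø → that → that).
It functions as the object of the preposition "to" of "listened", so the gap sits immediately after word 17 ("to").
Base order: Maya has announced this pilot reported that the driver has thought that that engineer listened to Sam.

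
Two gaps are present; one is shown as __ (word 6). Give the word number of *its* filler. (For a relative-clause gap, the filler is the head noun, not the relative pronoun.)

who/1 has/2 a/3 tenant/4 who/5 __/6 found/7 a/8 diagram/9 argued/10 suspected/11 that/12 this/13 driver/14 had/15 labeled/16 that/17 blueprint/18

The marked gap is inside the relative clause, the subject of "found".
Its filler is the head noun "tenant" (via "who"), at word 4.
(The other dependency links word 1 to a gap after word 10.)

4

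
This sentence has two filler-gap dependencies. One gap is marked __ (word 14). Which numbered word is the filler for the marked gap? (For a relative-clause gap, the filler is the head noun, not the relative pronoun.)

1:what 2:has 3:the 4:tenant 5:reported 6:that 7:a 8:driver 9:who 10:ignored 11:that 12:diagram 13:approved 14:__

1

The marked gap is the direct object of "approved".
Its filler is the fronted wh-phrase "what", at word 1.
(The other dependency links word 8 to a gap after word 9.)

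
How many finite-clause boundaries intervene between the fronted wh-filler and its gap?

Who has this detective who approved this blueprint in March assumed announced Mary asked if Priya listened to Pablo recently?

"who" is extracted from the subject of "announced".
Boundaries crossed, outermost first: [Ø] — 1 in total.

1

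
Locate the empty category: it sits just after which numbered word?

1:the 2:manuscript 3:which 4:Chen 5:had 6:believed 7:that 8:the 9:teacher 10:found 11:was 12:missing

10

The displaced element is "the manuscript" (word 2).
It is linked across 1 clause boundary (that).
It functions as the direct object of "found", so the gap sits immediately after word 10 ("found").
Base order: Chen had believed that the teacher found the manuscript.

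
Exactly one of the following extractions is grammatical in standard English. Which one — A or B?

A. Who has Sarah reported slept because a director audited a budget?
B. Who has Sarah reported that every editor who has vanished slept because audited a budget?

In B, the wh-phrase is extracted from inside an adjunct island (introduced by "because"), which blocks movement.
In A, the extraction path crosses only that-complement boundaries, which are transparent.
So A is grammatical.

A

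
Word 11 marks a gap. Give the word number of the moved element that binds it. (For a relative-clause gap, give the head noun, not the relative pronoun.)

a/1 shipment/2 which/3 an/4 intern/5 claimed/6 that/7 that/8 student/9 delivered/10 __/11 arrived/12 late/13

The gap at 11 is the object of "delivered", inside a relative clause.
The relative pronoun is "which" (word 3); it is bound by the head noun immediately before it.
Its filler is the head noun "shipment", at word 2.

2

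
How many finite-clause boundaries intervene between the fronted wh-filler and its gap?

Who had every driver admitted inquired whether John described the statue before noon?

"who" is extracted from the subject of "inquired".
Boundaries crossed, outermost first: [Ø] — 1 in total.

1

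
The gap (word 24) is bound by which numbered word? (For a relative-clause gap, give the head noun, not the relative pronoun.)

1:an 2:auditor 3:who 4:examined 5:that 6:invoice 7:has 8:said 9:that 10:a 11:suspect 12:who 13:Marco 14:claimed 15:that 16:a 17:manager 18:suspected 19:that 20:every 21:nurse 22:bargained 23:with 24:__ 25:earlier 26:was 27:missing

11

The gap at 24 is the prepositional object of "bargained", inside a relative clause.
The relative pronoun is "who" (word 12); it is bound by the head noun immediately before it.
Its filler is the head noun "suspect", at word 11.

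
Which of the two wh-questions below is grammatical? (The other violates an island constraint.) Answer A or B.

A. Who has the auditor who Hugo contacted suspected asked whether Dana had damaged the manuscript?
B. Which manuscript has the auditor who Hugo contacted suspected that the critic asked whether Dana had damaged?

A

In B, the wh-phrase is extracted from inside a wh-island (introduced by "whether"), which blocks movement.
In A, the extraction path crosses only that-complement boundaries, which are transparent.
So A is grammatical.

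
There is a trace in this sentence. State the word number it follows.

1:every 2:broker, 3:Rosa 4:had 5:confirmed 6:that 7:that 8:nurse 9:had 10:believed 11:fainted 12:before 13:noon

10

The displaced element is "every broker" (word 2).
It is linked across 2 clause boundaries (that → Ø).
It functions as the subject of "fainted", so the gap sits immediately after word 10 ("believed").
Base order: Rosa had confirmed that that nurse had believed every broker fainted before noon.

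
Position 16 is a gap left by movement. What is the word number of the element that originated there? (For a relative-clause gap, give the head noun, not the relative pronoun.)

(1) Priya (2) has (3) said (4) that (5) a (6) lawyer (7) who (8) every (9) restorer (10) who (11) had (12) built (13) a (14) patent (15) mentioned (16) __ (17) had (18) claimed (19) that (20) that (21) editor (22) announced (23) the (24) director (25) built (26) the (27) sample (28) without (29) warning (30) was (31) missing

The gap at 16 is the subject of "claimed", inside a relative clause.
The relative pronoun is "who" (word 7); it is bound by the head noun immediately before it.
Its filler is the head noun "lawyer", at word 6.

6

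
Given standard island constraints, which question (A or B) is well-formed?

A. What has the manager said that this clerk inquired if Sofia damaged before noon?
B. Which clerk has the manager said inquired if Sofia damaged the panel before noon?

B

In A, the wh-phrase is extracted from inside a wh-island (introduced by "if"), which blocks movement.
In B, the extraction path crosses only that-complement boundaries, which are transparent.
So B is grammatical.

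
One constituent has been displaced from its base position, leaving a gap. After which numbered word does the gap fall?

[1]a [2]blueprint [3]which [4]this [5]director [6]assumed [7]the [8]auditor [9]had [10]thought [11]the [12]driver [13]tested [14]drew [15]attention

13

The displaced element is "a blueprint" (word 2).
It is linked across 2 clause boundaries (Ø → Ø).
It functions as the direct object of "tested", so the gap sits immediately after word 13 ("tested").
Base order: This director assumed the auditor had thought the driver tested a blueprint.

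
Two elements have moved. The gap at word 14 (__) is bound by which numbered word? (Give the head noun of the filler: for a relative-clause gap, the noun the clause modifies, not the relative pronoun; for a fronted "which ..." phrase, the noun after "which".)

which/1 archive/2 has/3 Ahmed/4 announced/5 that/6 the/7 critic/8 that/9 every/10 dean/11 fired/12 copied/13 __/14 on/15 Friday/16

2

The marked gap is the direct object of "copied".
Its filler is the fronted wh-phrase "which archive", at word 2.
(The other dependency links word 8 to a gap after word 12.)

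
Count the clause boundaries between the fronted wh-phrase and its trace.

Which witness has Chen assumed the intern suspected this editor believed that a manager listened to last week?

"which witness" is extracted from the PP object of "listened".
Boundaries crossed, outermost first: [Ø], [Ø], [that] — 3 in total.

3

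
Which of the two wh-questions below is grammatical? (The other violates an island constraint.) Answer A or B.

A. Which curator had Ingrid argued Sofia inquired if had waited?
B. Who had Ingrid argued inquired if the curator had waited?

In A, the wh-phrase is extracted from inside a wh-island (introduced by "if"), which blocks movement.
In B, the extraction path crosses only that-complement boundaries, which are transparent.
So B is grammatical.

B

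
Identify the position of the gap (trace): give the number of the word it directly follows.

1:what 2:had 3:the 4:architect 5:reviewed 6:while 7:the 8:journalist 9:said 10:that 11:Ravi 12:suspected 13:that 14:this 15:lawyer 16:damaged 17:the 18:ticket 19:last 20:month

5

The displaced element is "what" (word 1).
It functions as the direct object of "reviewed", so the gap sits immediately after word 5 ("reviewed").
Base order: The architect had reviewed what while the journalist said that Ravi suspected that this lawyer damaged the ticket last month.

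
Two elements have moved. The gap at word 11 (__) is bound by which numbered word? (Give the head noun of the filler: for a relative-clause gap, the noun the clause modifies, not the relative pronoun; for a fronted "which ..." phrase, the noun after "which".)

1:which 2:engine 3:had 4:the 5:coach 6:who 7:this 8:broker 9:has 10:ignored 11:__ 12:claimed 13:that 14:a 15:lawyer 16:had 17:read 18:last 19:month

5

The marked gap is inside the relative clause, the direct object of "ignored".
Its filler is the head noun "coach" (via "who"), at word 5.
(The other dependency links word 2 to a gap after word 17.)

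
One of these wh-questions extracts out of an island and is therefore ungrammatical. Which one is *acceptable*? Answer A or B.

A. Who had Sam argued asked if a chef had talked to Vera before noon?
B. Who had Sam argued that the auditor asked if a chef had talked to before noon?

A

In B, the wh-phrase is extracted from inside a wh-island (introduced by "if"), which blocks movement.
In A, the extraction path crosses only that-complement boundaries, which are transparent.
So A is grammatical.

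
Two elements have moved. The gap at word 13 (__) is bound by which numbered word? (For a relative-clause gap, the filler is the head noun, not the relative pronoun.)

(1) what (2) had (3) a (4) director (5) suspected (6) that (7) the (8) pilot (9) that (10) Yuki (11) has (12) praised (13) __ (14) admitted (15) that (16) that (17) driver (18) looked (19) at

The marked gap is inside the relative clause, the direct object of "praised".
Its filler is the head noun "pilot" (via "that"), at word 8.
(The other dependency links word 1 to a gap after word 19.)

8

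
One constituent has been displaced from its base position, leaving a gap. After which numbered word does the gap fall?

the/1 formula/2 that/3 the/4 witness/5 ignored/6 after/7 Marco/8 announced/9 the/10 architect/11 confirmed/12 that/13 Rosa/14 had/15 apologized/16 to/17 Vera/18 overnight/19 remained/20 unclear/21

The displaced element is "the formula" (word 2).
It functions as the direct object of "ignored", so the gap sits immediately after word 6 ("ignored").
Base order: The witness ignored the formula after Marco announced the architect confirmed that Rosa had apologized to Vera overnight.

6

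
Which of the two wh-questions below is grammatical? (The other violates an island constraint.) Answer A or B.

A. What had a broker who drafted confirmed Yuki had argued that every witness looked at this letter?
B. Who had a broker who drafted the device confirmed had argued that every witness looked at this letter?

In A, the wh-phrase is extracted from inside a complex-NP island (relative clause) (introduced by "who"), which blocks movement.
In B, the extraction path crosses only that-complement boundaries, which are transparent.
So B is grammatical.

B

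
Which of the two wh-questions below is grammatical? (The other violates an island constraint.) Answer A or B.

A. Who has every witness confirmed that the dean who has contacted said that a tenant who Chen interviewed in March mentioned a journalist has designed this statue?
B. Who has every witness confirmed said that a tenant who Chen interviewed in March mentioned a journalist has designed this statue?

In A, the wh-phrase is extracted from inside a complex-NP island (relative clause) (introduced by "who"), which blocks movement.
In B, the extraction path crosses only that-complement boundaries, which are transparent.
So B is grammatical.

B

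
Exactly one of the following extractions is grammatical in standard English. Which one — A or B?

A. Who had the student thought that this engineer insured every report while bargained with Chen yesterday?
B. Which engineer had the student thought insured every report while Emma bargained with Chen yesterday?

In A, the wh-phrase is extracted from inside an adjunct island (introduced by "while"), which blocks movement.
In B, the extraction path crosses only that-complement boundaries, which are transparent.
So B is grammatical.

B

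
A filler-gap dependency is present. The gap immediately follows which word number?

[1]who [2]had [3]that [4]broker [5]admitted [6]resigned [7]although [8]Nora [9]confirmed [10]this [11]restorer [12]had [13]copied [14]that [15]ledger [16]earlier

5

The displaced element is "who" (word 1).
It is linked across 1 clause boundary (Ø).
It functions as the subject of "resigned", so the gap sits immediately after word 5 ("admitted").
Base order: That broker had admitted who resigned although Nora confirmed this restorer had copied that ledger earlier.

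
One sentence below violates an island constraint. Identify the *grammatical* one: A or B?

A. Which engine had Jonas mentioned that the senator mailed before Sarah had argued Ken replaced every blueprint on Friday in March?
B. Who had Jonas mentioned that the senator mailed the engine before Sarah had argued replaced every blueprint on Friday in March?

A

In B, the wh-phrase is extracted from inside an adjunct island (introduced by "before"), which blocks movement.
In A, the extraction path crosses only that-complement boundaries, which are transparent.
So A is grammatical.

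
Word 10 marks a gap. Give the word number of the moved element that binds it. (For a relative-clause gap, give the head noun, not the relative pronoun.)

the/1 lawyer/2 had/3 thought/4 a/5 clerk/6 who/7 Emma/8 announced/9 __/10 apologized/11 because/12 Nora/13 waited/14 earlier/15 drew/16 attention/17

The gap at 10 is the subject of "apologized", inside a relative clause.
The relative pronoun is "who" (word 7); it is bound by the head noun immediately before it.
Its filler is the head noun "clerk", at word 6.

6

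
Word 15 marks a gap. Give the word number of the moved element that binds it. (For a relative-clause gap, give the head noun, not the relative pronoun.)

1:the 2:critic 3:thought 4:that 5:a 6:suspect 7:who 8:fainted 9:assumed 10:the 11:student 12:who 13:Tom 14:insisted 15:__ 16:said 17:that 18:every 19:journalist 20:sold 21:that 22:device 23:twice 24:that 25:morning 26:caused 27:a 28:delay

11

The gap at 15 is the subject of "said", inside a relative clause.
The relative pronoun is "who" (word 12); it is bound by the head noun immediately before it.
Its filler is the head noun "student", at word 11.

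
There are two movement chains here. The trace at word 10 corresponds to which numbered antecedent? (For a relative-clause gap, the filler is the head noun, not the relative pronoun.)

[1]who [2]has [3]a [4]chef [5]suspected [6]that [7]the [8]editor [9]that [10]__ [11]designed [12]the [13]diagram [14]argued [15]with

The marked gap is inside the relative clause, the subject of "designed".
Its filler is the head noun "editor" (via "that"), at word 8.
(The other dependency links word 1 to a gap after word 15.)

8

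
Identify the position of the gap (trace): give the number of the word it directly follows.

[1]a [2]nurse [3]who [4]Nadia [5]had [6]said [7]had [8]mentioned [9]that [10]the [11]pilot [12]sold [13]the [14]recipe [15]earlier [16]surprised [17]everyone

6

The displaced element is "a nurse" (word 2).
It is linked across 1 clause boundary (Ø).
It functions as the subject of "mentioned", so the gap sits immediately after word 6 ("said").
Base order: Nadia had said that a nurse had mentioned that the pilot sold the recipe earlier.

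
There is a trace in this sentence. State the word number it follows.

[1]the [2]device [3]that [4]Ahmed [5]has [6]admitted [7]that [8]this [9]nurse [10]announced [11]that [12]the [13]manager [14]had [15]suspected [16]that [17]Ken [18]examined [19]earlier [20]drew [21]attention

18

The displaced element is "the device" (word 2).
It is linked across 3 clause boundaries (that → that → that).
It functions as the direct object of "examined", so the gap sits immediately after word 18 ("examined").
Base order: Ahmed has admitted that this nurse announced that the manager had suspected that Ken examined the device earlier.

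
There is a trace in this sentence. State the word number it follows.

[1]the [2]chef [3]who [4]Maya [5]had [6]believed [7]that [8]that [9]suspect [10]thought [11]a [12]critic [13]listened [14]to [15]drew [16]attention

The displaced element is "the chef" (word 2).
It is linked across 2 clause boundaries (that → Ø).
It functions as the object of the preposition "to" of "listened", so the gap sits immediately after word 14 ("to").
Base order: Maya had believed that that suspect thought a critic listened to the chef.

14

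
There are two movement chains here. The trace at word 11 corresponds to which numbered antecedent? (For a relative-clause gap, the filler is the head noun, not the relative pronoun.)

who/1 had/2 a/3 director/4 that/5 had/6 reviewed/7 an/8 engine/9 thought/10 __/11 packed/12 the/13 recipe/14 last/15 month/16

The marked gap is the subject of "packed".
Its filler is the fronted wh-phrase "who", at word 1.
(The other dependency links word 4 to a gap after word 5.)

1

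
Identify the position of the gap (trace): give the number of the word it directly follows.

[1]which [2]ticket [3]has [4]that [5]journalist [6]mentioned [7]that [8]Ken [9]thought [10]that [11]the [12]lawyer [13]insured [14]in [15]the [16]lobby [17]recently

13

The displaced element is "which ticket" (word 2).
It is linked across 2 clause boundaries (that → that).
It functions as the direct object of "insured", so the gap sits immediately after word 13 ("insured").
Base order: That journalist has mentioned that Ken thought that the lawyer insured which ticket in the lobby recently.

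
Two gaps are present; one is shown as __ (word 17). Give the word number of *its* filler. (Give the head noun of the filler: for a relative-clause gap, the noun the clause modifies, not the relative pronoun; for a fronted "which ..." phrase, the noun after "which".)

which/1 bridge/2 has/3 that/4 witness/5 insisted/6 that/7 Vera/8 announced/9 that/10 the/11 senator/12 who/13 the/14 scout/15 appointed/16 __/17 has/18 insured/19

12

The marked gap is inside the relative clause, the direct object of "appointed".
Its filler is the head noun "senator" (via "who"), at word 12.
(The other dependency links word 2 to a gap after word 19.)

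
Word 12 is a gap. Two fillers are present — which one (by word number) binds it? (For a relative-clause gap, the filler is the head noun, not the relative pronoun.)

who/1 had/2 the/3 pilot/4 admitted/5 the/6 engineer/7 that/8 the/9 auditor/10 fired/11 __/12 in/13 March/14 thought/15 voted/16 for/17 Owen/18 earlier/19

7

The marked gap is inside the relative clause, the direct object of "fired".
Its filler is the head noun "engineer" (via "that"), at word 7.
(The other dependency links word 1 to a gap after word 15.)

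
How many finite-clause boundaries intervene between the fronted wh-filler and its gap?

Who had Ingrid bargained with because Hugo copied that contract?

0

"who" originates inside the matrix clause — no clause boundary is crossed.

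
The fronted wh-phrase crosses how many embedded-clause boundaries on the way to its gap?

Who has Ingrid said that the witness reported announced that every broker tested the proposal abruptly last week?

2

"who" is extracted from the subject of "announced".
Boundaries crossed, outermost first: [that], [Ø] — 2 in total.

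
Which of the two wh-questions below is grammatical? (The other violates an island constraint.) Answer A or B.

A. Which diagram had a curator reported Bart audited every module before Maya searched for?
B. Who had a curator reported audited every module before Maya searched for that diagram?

In A, the wh-phrase is extracted from inside an adjunct island (introduced by "before"), which blocks movement.
In B, the extraction path crosses only that-complement boundaries, which are transparent.
So B is grammatical.

B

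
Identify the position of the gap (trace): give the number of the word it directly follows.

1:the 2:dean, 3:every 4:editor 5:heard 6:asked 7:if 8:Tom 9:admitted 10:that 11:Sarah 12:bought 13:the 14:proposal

5

The displaced element is "the dean" (word 2).
It is linked across 1 clause boundary (Ø).
It functions as the subject of "asked", so the gap sits immediately after word 5 ("heard").
Base order: Every editor heard that the dean asked if Tom admitted that Sarah bought the proposal.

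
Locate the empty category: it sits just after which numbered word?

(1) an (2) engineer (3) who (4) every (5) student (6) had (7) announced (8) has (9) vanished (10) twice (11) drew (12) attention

7

The displaced element is "an engineer" (word 2).
It is linked across 1 clause boundary (Ø).
It functions as the subject of "vanished", so the gap sits immediately after word 7 ("announced").
Base order: Every student had announced that an engineer has vanished twice.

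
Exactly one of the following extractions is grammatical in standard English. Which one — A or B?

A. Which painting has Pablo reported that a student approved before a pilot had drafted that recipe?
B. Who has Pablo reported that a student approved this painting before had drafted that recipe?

In B, the wh-phrase is extracted from inside an adjunct island (introduced by "before"), which blocks movement.
In A, the extraction path crosses only that-complement boundaries, which are transparent.
So A is grammatical.

A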